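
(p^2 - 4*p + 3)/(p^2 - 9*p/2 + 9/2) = 2*(p - 1)/(2*p - 3)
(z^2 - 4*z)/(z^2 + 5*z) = (z - 4)/(z + 5)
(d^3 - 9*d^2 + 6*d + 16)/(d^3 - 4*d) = (d^2 - 7*d - 8)/(d*(d + 2))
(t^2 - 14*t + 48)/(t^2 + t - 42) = (t - 8)/(t + 7)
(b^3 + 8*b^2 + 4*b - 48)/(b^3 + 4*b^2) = 1 + 4/b - 12/b^2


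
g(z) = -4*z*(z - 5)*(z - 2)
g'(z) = -4*z*(z - 5) - 4*z*(z - 2) - 4*(z - 5)*(z - 2)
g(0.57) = -14.44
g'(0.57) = -11.98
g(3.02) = 24.40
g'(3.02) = 19.68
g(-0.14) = 6.16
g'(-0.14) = -48.08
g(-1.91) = 206.42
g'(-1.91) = -190.74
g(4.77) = 12.16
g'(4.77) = -45.91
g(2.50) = 12.50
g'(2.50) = 25.00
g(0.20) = -6.91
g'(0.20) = -29.28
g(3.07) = 25.36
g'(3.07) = 18.82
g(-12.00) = 11424.00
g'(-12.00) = -2440.00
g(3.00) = 24.00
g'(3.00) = 20.00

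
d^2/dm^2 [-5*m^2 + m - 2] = -10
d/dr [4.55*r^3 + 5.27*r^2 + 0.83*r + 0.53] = 13.65*r^2 + 10.54*r + 0.83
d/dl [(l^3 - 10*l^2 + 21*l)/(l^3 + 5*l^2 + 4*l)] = (15*l^2 - 34*l - 145)/(l^4 + 10*l^3 + 33*l^2 + 40*l + 16)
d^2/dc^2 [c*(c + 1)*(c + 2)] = 6*c + 6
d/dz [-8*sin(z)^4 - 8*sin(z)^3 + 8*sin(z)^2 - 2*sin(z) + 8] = 2*(-16*sin(z)^3 - 12*sin(z)^2 + 8*sin(z) - 1)*cos(z)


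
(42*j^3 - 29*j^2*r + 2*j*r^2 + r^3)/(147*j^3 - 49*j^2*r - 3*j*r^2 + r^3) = (-2*j + r)/(-7*j + r)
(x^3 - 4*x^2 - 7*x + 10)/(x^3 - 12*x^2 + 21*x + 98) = (x^2 - 6*x + 5)/(x^2 - 14*x + 49)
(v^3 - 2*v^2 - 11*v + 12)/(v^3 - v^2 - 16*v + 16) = (v + 3)/(v + 4)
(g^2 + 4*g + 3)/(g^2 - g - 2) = (g + 3)/(g - 2)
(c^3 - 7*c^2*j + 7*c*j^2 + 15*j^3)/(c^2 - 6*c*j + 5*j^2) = (c^2 - 2*c*j - 3*j^2)/(c - j)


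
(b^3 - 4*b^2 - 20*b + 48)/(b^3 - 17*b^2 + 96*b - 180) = (b^2 + 2*b - 8)/(b^2 - 11*b + 30)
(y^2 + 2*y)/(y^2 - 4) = y/(y - 2)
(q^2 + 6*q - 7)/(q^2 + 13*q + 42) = (q - 1)/(q + 6)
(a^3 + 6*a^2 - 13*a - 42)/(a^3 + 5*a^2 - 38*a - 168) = (a^2 - a - 6)/(a^2 - 2*a - 24)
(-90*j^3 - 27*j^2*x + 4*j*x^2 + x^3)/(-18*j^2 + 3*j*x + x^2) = (-15*j^2 - 2*j*x + x^2)/(-3*j + x)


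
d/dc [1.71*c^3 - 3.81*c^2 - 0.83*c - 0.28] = 5.13*c^2 - 7.62*c - 0.83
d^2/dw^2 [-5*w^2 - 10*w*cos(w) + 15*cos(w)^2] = 10*w*cos(w) + 60*sin(w)^2 + 20*sin(w) - 40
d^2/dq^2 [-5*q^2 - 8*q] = -10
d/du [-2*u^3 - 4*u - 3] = -6*u^2 - 4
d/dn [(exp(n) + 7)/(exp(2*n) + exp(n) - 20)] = (-(exp(n) + 7)*(2*exp(n) + 1) + exp(2*n) + exp(n) - 20)*exp(n)/(exp(2*n) + exp(n) - 20)^2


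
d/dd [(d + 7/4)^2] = 2*d + 7/2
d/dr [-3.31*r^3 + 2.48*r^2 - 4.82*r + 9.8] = -9.93*r^2 + 4.96*r - 4.82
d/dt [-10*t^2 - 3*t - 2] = -20*t - 3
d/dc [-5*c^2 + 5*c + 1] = 5 - 10*c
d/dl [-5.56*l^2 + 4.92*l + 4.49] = 4.92 - 11.12*l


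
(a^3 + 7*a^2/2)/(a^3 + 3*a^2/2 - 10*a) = a*(2*a + 7)/(2*a^2 + 3*a - 20)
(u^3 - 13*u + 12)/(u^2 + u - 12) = u - 1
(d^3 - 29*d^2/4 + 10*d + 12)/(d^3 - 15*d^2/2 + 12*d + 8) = (4*d + 3)/(2*(2*d + 1))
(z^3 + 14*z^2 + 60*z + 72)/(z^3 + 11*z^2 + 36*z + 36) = (z + 6)/(z + 3)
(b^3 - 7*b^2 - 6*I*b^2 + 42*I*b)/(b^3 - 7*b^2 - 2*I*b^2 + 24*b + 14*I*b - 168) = b/(b + 4*I)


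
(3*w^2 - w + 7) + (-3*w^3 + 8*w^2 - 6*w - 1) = -3*w^3 + 11*w^2 - 7*w + 6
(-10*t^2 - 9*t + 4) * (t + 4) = -10*t^3 - 49*t^2 - 32*t + 16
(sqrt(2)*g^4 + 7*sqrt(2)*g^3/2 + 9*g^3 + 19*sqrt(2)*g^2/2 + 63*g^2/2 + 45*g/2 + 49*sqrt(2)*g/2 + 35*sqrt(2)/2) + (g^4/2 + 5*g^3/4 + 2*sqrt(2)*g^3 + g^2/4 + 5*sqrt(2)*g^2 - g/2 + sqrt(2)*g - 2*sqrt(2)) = g^4/2 + sqrt(2)*g^4 + 11*sqrt(2)*g^3/2 + 41*g^3/4 + 29*sqrt(2)*g^2/2 + 127*g^2/4 + 22*g + 51*sqrt(2)*g/2 + 31*sqrt(2)/2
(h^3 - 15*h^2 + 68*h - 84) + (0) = h^3 - 15*h^2 + 68*h - 84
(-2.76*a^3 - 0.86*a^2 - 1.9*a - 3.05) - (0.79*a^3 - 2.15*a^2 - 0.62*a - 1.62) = -3.55*a^3 + 1.29*a^2 - 1.28*a - 1.43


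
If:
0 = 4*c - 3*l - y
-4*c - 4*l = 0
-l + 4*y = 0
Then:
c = 0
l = 0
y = 0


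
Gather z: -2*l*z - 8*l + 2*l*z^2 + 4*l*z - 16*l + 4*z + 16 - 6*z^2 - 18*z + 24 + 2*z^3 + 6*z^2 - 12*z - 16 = 2*l*z^2 - 24*l + 2*z^3 + z*(2*l - 26) + 24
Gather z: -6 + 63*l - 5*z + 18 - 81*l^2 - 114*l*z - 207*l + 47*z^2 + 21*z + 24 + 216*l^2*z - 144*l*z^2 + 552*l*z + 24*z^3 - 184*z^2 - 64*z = -81*l^2 - 144*l + 24*z^3 + z^2*(-144*l - 137) + z*(216*l^2 + 438*l - 48) + 36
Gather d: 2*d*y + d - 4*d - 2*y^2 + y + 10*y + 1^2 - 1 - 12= d*(2*y - 3) - 2*y^2 + 11*y - 12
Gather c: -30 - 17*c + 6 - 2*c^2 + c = -2*c^2 - 16*c - 24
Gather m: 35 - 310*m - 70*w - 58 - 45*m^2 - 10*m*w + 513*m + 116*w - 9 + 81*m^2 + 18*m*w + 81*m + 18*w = 36*m^2 + m*(8*w + 284) + 64*w - 32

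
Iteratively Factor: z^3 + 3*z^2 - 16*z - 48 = (z + 4)*(z^2 - z - 12) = (z + 3)*(z + 4)*(z - 4)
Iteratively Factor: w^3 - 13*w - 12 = (w + 3)*(w^2 - 3*w - 4) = (w + 1)*(w + 3)*(w - 4)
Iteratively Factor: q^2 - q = (q)*(q - 1)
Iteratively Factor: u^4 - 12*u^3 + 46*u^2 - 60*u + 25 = (u - 5)*(u^3 - 7*u^2 + 11*u - 5) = (u - 5)^2*(u^2 - 2*u + 1) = (u - 5)^2*(u - 1)*(u - 1)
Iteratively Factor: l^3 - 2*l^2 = (l - 2)*(l^2) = l*(l - 2)*(l)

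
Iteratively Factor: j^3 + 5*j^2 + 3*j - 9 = (j - 1)*(j^2 + 6*j + 9) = (j - 1)*(j + 3)*(j + 3)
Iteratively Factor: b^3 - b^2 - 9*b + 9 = (b - 1)*(b^2 - 9) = (b - 3)*(b - 1)*(b + 3)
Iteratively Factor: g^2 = (g)*(g)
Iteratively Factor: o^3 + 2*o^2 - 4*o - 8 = (o + 2)*(o^2 - 4) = (o + 2)^2*(o - 2)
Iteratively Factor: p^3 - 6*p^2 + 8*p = (p)*(p^2 - 6*p + 8) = p*(p - 4)*(p - 2)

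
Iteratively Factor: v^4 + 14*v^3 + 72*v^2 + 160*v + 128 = (v + 4)*(v^3 + 10*v^2 + 32*v + 32) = (v + 4)^2*(v^2 + 6*v + 8) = (v + 2)*(v + 4)^2*(v + 4)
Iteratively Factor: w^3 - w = (w + 1)*(w^2 - w) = (w - 1)*(w + 1)*(w)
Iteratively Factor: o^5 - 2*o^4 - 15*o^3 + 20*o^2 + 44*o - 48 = (o + 3)*(o^4 - 5*o^3 + 20*o - 16) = (o - 2)*(o + 3)*(o^3 - 3*o^2 - 6*o + 8) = (o - 2)*(o - 1)*(o + 3)*(o^2 - 2*o - 8) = (o - 2)*(o - 1)*(o + 2)*(o + 3)*(o - 4)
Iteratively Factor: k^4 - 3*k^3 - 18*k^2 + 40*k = (k + 4)*(k^3 - 7*k^2 + 10*k) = (k - 5)*(k + 4)*(k^2 - 2*k) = (k - 5)*(k - 2)*(k + 4)*(k)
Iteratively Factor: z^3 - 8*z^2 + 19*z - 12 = (z - 4)*(z^2 - 4*z + 3) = (z - 4)*(z - 3)*(z - 1)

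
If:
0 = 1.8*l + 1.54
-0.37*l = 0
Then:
No Solution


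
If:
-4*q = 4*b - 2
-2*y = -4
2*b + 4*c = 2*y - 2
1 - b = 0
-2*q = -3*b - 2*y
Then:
No Solution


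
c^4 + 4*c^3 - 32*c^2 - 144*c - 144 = (c - 6)*(c + 2)^2*(c + 6)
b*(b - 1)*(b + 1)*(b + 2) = b^4 + 2*b^3 - b^2 - 2*b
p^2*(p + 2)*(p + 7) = p^4 + 9*p^3 + 14*p^2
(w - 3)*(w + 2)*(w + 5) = w^3 + 4*w^2 - 11*w - 30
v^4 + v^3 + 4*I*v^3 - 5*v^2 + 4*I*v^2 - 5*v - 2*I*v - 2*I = (v + 1)*(v + I)^2*(v + 2*I)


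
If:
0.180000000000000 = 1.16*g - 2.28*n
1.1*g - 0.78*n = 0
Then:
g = -0.09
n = -0.12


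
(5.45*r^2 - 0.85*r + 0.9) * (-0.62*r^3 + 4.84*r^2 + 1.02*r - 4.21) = -3.379*r^5 + 26.905*r^4 + 0.887*r^3 - 19.4555*r^2 + 4.4965*r - 3.789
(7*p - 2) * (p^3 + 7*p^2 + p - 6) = 7*p^4 + 47*p^3 - 7*p^2 - 44*p + 12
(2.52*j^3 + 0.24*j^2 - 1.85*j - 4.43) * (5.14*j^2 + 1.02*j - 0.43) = 12.9528*j^5 + 3.804*j^4 - 10.3478*j^3 - 24.7604*j^2 - 3.7231*j + 1.9049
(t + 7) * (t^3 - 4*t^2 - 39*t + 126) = t^4 + 3*t^3 - 67*t^2 - 147*t + 882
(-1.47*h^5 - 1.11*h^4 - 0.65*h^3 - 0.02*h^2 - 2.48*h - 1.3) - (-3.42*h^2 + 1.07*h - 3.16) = -1.47*h^5 - 1.11*h^4 - 0.65*h^3 + 3.4*h^2 - 3.55*h + 1.86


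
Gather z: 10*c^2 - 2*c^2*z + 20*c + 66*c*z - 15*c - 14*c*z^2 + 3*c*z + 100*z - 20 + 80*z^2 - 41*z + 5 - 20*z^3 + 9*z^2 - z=10*c^2 + 5*c - 20*z^3 + z^2*(89 - 14*c) + z*(-2*c^2 + 69*c + 58) - 15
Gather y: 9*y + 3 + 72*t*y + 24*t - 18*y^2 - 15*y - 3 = 24*t - 18*y^2 + y*(72*t - 6)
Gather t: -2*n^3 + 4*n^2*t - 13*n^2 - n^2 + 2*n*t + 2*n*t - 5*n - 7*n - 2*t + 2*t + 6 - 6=-2*n^3 - 14*n^2 - 12*n + t*(4*n^2 + 4*n)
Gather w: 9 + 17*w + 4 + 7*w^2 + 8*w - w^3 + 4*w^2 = -w^3 + 11*w^2 + 25*w + 13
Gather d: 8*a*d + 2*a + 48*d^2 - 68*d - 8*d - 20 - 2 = 2*a + 48*d^2 + d*(8*a - 76) - 22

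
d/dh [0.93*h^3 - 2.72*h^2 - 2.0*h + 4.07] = 2.79*h^2 - 5.44*h - 2.0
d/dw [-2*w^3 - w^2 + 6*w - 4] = -6*w^2 - 2*w + 6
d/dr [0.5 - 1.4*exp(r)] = -1.4*exp(r)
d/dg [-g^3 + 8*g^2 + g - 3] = -3*g^2 + 16*g + 1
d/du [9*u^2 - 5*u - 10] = 18*u - 5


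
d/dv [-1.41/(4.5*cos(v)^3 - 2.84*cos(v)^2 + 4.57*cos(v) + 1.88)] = (-19.035*cos(v)^2 + 8.0088*cos(v) - 6.4437)*sin(v)/(4.5*cos(v)^3 - 2.84*cos(v)^2 + 4.57*cos(v) + 1.88)^2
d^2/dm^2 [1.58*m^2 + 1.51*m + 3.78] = 3.16000000000000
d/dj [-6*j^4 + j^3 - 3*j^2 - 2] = 3*j*(-8*j^2 + j - 2)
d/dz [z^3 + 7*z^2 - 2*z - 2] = 3*z^2 + 14*z - 2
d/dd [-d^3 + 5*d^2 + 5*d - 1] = -3*d^2 + 10*d + 5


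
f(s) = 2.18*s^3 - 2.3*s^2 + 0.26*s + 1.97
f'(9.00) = 488.60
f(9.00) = 1407.23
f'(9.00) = 488.60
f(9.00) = 1407.23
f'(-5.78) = 245.34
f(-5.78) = -497.33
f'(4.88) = 133.56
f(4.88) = 201.81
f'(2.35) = 25.57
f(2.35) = 18.17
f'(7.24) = 309.77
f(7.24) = 710.61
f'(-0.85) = 8.90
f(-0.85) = -1.25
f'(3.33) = 57.46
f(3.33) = 57.83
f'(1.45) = 7.34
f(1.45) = 4.16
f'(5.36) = 163.50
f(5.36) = 272.99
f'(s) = 6.54*s^2 - 4.6*s + 0.26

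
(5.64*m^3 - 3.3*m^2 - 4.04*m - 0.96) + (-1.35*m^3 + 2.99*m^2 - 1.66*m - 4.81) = 4.29*m^3 - 0.31*m^2 - 5.7*m - 5.77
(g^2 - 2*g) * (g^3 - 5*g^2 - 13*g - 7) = g^5 - 7*g^4 - 3*g^3 + 19*g^2 + 14*g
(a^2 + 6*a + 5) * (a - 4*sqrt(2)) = a^3 - 4*sqrt(2)*a^2 + 6*a^2 - 24*sqrt(2)*a + 5*a - 20*sqrt(2)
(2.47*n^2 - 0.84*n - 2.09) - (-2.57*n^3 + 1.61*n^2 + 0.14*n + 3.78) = 2.57*n^3 + 0.86*n^2 - 0.98*n - 5.87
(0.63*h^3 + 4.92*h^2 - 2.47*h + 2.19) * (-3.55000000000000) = -2.2365*h^3 - 17.466*h^2 + 8.7685*h - 7.7745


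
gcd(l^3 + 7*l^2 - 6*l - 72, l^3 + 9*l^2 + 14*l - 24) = l^2 + 10*l + 24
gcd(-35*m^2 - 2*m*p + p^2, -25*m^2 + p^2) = 5*m + p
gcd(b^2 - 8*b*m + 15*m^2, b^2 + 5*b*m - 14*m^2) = 1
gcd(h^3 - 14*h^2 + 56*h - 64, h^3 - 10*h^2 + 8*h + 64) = h^2 - 12*h + 32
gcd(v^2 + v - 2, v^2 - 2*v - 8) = v + 2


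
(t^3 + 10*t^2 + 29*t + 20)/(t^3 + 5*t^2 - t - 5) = (t + 4)/(t - 1)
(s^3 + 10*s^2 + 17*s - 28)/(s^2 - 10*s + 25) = (s^3 + 10*s^2 + 17*s - 28)/(s^2 - 10*s + 25)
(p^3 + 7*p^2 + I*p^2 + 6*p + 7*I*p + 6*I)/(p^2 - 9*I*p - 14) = (p^3 + p^2*(7 + I) + p*(6 + 7*I) + 6*I)/(p^2 - 9*I*p - 14)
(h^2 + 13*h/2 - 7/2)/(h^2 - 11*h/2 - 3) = (-2*h^2 - 13*h + 7)/(-2*h^2 + 11*h + 6)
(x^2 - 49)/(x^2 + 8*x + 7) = (x - 7)/(x + 1)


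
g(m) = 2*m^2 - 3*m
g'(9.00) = 33.00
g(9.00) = 135.00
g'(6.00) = 21.00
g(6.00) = 54.00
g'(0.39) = -1.44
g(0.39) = -0.87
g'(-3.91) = -18.64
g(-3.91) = 42.31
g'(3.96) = 12.84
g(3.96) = 19.48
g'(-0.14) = -3.56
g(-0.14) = 0.46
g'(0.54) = -0.84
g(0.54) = -1.04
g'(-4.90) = -22.60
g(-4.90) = 62.72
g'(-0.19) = -3.76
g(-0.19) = 0.64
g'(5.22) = 17.88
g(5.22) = 38.84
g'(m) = 4*m - 3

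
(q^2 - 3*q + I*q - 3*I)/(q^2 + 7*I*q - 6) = (q - 3)/(q + 6*I)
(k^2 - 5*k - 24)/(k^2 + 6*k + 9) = (k - 8)/(k + 3)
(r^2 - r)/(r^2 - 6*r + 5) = r/(r - 5)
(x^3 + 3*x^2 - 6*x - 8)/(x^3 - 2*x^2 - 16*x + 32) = (x + 1)/(x - 4)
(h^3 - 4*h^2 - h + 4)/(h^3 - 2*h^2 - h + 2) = (h - 4)/(h - 2)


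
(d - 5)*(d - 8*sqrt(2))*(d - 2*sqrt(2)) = d^3 - 10*sqrt(2)*d^2 - 5*d^2 + 32*d + 50*sqrt(2)*d - 160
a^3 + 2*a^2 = a^2*(a + 2)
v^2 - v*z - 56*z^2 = (v - 8*z)*(v + 7*z)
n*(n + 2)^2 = n^3 + 4*n^2 + 4*n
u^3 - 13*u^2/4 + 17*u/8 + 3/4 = (u - 2)*(u - 3/2)*(u + 1/4)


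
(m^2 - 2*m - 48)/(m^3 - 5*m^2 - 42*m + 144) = 1/(m - 3)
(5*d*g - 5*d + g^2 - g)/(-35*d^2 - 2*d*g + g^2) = (1 - g)/(7*d - g)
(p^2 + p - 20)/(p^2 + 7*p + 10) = (p - 4)/(p + 2)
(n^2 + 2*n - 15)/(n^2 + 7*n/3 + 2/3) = 3*(n^2 + 2*n - 15)/(3*n^2 + 7*n + 2)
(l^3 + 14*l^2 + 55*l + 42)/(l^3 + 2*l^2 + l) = (l^2 + 13*l + 42)/(l*(l + 1))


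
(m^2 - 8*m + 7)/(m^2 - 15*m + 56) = (m - 1)/(m - 8)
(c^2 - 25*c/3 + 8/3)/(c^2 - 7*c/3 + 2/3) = (c - 8)/(c - 2)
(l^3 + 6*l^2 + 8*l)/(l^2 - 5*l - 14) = l*(l + 4)/(l - 7)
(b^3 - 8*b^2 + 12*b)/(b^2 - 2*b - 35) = b*(-b^2 + 8*b - 12)/(-b^2 + 2*b + 35)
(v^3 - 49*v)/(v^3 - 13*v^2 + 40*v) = (v^2 - 49)/(v^2 - 13*v + 40)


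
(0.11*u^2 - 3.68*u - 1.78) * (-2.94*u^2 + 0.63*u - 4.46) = -0.3234*u^4 + 10.8885*u^3 + 2.4242*u^2 + 15.2914*u + 7.9388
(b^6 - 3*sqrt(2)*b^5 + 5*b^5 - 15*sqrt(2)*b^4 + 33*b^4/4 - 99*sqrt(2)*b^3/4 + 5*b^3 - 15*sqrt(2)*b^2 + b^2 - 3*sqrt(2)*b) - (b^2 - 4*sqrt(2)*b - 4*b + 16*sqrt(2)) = b^6 - 3*sqrt(2)*b^5 + 5*b^5 - 15*sqrt(2)*b^4 + 33*b^4/4 - 99*sqrt(2)*b^3/4 + 5*b^3 - 15*sqrt(2)*b^2 + sqrt(2)*b + 4*b - 16*sqrt(2)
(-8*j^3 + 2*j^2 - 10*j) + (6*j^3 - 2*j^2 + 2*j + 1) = -2*j^3 - 8*j + 1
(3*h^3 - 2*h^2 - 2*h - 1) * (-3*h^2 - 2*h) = -9*h^5 + 10*h^3 + 7*h^2 + 2*h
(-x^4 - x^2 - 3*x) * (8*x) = -8*x^5 - 8*x^3 - 24*x^2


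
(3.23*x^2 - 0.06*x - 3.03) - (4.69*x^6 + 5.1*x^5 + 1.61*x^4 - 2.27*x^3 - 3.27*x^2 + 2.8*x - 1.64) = -4.69*x^6 - 5.1*x^5 - 1.61*x^4 + 2.27*x^3 + 6.5*x^2 - 2.86*x - 1.39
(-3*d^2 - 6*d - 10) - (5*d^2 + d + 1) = -8*d^2 - 7*d - 11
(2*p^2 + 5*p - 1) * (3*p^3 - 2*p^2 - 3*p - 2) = 6*p^5 + 11*p^4 - 19*p^3 - 17*p^2 - 7*p + 2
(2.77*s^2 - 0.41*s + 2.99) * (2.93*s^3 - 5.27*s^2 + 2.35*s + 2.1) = 8.1161*s^5 - 15.7992*s^4 + 17.4309*s^3 - 10.9038*s^2 + 6.1655*s + 6.279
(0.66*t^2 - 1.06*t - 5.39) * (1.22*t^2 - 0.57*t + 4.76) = 0.8052*t^4 - 1.6694*t^3 - 2.83*t^2 - 1.9733*t - 25.6564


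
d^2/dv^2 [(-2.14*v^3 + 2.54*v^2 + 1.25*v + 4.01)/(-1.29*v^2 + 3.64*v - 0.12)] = (-1.4210854715202e-14*v^4 + 28.031846*v^3 - 43.287606*v^2 + 114.322032*v - 106.185448)/(2.146689*v^6 - 18.171972*v^5 + 51.875028*v^4 - 51.609376*v^3 + 4.825584*v^2 - 0.157248*v + 0.001728)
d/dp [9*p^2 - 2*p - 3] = 18*p - 2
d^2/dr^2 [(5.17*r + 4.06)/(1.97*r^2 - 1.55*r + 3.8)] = ((0.0306000000000033 - 61.1094*r)*(1.97*r^2 - 1.55*r + 3.8) + (3.94*r - 1.55)*(5.17*r + 4.06)*(7.88*r - 3.1))/(1.97*r^2 - 1.55*r + 3.8)^3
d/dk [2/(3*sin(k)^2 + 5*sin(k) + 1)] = -2*(6*sin(k) + 5)*cos(k)/(3*sin(k)^2 + 5*sin(k) + 1)^2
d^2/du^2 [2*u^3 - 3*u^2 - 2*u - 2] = 12*u - 6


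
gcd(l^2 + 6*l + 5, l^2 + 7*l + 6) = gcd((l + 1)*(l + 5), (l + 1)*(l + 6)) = l + 1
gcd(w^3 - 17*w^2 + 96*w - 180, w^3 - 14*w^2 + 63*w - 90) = w^2 - 11*w + 30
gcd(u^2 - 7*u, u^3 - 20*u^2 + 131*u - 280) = u - 7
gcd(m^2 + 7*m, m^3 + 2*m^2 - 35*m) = m^2 + 7*m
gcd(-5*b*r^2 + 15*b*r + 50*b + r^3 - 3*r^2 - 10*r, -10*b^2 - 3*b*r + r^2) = -5*b + r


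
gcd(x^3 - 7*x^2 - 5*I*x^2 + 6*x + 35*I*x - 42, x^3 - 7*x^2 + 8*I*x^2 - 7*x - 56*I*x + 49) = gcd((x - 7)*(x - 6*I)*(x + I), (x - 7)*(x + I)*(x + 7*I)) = x^2 + x*(-7 + I) - 7*I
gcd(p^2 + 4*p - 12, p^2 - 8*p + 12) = p - 2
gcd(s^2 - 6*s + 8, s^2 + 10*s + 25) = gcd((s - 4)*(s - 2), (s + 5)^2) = 1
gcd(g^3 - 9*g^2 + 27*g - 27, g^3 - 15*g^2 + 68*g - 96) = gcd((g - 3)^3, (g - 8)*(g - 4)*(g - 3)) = g - 3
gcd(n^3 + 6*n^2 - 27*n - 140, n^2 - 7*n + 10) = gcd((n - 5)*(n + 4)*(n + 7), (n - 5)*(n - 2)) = n - 5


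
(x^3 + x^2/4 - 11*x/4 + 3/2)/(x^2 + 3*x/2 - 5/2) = (4*x^2 + 5*x - 6)/(2*(2*x + 5))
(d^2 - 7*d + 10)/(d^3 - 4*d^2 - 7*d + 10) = (d - 2)/(d^2 + d - 2)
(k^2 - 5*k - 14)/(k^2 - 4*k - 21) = (k + 2)/(k + 3)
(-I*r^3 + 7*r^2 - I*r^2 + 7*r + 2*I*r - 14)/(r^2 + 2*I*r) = (-I*r^3 + r^2*(7 - I) + r*(7 + 2*I) - 14)/(r*(r + 2*I))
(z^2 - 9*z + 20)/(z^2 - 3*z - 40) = (-z^2 + 9*z - 20)/(-z^2 + 3*z + 40)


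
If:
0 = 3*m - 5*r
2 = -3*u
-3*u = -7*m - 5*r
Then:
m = -1/5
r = -3/25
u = -2/3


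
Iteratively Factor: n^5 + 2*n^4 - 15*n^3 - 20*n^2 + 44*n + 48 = (n - 2)*(n^4 + 4*n^3 - 7*n^2 - 34*n - 24) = (n - 3)*(n - 2)*(n^3 + 7*n^2 + 14*n + 8) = (n - 3)*(n - 2)*(n + 4)*(n^2 + 3*n + 2) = (n - 3)*(n - 2)*(n + 2)*(n + 4)*(n + 1)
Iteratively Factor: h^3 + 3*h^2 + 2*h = (h + 2)*(h^2 + h) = h*(h + 2)*(h + 1)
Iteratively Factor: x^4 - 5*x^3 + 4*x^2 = (x - 1)*(x^3 - 4*x^2) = x*(x - 1)*(x^2 - 4*x) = x*(x - 4)*(x - 1)*(x)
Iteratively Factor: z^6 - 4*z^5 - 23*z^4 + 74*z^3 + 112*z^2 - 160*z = (z - 4)*(z^5 - 23*z^3 - 18*z^2 + 40*z) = (z - 4)*(z + 4)*(z^4 - 4*z^3 - 7*z^2 + 10*z) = (z - 5)*(z - 4)*(z + 4)*(z^3 + z^2 - 2*z) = z*(z - 5)*(z - 4)*(z + 4)*(z^2 + z - 2) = z*(z - 5)*(z - 4)*(z + 2)*(z + 4)*(z - 1)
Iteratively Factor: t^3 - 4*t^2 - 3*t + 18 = (t - 3)*(t^2 - t - 6) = (t - 3)*(t + 2)*(t - 3)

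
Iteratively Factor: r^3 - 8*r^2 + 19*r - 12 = (r - 1)*(r^2 - 7*r + 12) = (r - 4)*(r - 1)*(r - 3)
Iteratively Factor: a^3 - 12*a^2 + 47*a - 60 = (a - 5)*(a^2 - 7*a + 12) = (a - 5)*(a - 3)*(a - 4)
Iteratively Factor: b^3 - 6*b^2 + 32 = (b + 2)*(b^2 - 8*b + 16) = (b - 4)*(b + 2)*(b - 4)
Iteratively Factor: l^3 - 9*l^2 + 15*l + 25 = (l - 5)*(l^2 - 4*l - 5) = (l - 5)^2*(l + 1)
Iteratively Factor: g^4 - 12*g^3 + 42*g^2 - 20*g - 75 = (g - 5)*(g^3 - 7*g^2 + 7*g + 15) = (g - 5)^2*(g^2 - 2*g - 3) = (g - 5)^2*(g - 3)*(g + 1)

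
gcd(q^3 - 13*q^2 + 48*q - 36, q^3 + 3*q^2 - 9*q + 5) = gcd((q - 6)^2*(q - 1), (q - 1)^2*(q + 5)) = q - 1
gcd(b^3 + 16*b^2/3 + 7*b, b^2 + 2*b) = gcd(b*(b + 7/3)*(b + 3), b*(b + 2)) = b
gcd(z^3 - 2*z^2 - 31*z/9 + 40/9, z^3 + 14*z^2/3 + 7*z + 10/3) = z + 5/3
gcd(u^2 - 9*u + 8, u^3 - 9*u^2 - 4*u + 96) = u - 8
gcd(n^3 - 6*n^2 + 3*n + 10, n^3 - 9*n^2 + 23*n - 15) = n - 5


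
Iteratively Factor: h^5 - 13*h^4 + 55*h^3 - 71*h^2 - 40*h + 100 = (h - 5)*(h^4 - 8*h^3 + 15*h^2 + 4*h - 20) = (h - 5)*(h - 2)*(h^3 - 6*h^2 + 3*h + 10) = (h - 5)*(h - 2)*(h + 1)*(h^2 - 7*h + 10) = (h - 5)*(h - 2)^2*(h + 1)*(h - 5)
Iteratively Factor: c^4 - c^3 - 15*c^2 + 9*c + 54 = (c - 3)*(c^3 + 2*c^2 - 9*c - 18) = (c - 3)^2*(c^2 + 5*c + 6) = (c - 3)^2*(c + 3)*(c + 2)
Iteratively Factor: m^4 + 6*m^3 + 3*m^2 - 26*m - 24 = (m + 3)*(m^3 + 3*m^2 - 6*m - 8) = (m + 3)*(m + 4)*(m^2 - m - 2) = (m + 1)*(m + 3)*(m + 4)*(m - 2)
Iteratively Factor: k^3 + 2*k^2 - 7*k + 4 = (k - 1)*(k^2 + 3*k - 4) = (k - 1)^2*(k + 4)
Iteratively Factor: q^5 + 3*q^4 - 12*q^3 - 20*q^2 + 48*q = (q + 4)*(q^4 - q^3 - 8*q^2 + 12*q) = (q - 2)*(q + 4)*(q^3 + q^2 - 6*q) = q*(q - 2)*(q + 4)*(q^2 + q - 6) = q*(q - 2)*(q + 3)*(q + 4)*(q - 2)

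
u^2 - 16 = (u - 4)*(u + 4)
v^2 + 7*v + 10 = (v + 2)*(v + 5)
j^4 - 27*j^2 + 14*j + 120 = (j - 4)*(j - 3)*(j + 2)*(j + 5)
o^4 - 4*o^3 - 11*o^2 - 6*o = o*(o - 6)*(o + 1)^2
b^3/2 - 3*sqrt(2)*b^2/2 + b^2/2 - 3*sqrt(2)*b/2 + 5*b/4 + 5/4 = (b/2 + 1/2)*(b - 5*sqrt(2)/2)*(b - sqrt(2)/2)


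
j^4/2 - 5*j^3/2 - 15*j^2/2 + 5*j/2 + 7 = (j/2 + 1)*(j - 7)*(j - 1)*(j + 1)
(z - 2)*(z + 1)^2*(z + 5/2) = z^4 + 5*z^3/2 - 3*z^2 - 19*z/2 - 5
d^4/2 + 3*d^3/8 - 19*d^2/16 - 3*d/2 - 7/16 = (d/2 + 1/2)*(d - 7/4)*(d + 1/2)*(d + 1)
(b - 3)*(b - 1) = b^2 - 4*b + 3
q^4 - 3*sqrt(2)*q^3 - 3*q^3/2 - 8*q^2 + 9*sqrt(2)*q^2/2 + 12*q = q*(q - 3/2)*(q - 4*sqrt(2))*(q + sqrt(2))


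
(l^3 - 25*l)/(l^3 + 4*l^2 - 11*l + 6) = l*(l^2 - 25)/(l^3 + 4*l^2 - 11*l + 6)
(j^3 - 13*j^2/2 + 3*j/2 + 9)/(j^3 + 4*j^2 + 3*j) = (j^2 - 15*j/2 + 9)/(j*(j + 3))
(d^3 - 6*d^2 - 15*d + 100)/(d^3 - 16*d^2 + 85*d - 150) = (d + 4)/(d - 6)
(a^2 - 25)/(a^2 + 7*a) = (a^2 - 25)/(a*(a + 7))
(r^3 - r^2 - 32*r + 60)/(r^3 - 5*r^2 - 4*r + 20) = (r + 6)/(r + 2)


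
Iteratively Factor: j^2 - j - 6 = (j + 2)*(j - 3)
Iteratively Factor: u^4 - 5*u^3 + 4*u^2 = (u - 1)*(u^3 - 4*u^2) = u*(u - 1)*(u^2 - 4*u) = u^2*(u - 1)*(u - 4)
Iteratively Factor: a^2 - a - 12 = (a - 4)*(a + 3)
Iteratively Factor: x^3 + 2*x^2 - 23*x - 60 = (x - 5)*(x^2 + 7*x + 12) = (x - 5)*(x + 3)*(x + 4)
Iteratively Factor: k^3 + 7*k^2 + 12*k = (k + 4)*(k^2 + 3*k) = (k + 3)*(k + 4)*(k)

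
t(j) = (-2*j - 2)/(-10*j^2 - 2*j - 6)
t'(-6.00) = 0.00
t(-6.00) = -0.03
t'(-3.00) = -0.00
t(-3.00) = -0.04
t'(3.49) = -0.02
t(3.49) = 0.07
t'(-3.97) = -0.01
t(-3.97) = -0.04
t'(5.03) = -0.01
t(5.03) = 0.04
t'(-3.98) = -0.01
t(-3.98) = -0.04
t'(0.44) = -0.17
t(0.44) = 0.33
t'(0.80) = -0.19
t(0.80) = 0.26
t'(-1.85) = 0.01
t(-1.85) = -0.05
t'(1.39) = -0.11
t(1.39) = 0.17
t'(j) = (-2*j - 2)*(20*j + 2)/(-10*j^2 - 2*j - 6)^2 - 2/(-10*j^2 - 2*j - 6) = (5*j^2 + j - (j + 1)*(10*j + 1) + 3)/(5*j^2 + j + 3)^2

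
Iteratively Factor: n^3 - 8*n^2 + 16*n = (n - 4)*(n^2 - 4*n) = (n - 4)^2*(n)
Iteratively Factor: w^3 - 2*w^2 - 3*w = (w - 3)*(w^2 + w) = (w - 3)*(w + 1)*(w)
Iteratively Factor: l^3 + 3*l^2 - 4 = (l + 2)*(l^2 + l - 2) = (l - 1)*(l + 2)*(l + 2)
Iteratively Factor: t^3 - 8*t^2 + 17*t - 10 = (t - 2)*(t^2 - 6*t + 5) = (t - 2)*(t - 1)*(t - 5)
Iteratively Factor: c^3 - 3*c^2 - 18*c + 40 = (c - 2)*(c^2 - c - 20) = (c - 2)*(c + 4)*(c - 5)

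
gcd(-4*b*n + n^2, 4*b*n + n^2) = n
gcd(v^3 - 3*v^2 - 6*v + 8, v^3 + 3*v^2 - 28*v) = v - 4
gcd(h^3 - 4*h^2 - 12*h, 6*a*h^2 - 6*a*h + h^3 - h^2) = h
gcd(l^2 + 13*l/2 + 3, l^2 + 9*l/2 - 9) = l + 6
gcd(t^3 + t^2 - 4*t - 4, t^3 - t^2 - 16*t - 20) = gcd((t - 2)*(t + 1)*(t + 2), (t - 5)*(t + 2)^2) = t + 2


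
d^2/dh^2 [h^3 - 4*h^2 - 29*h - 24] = 6*h - 8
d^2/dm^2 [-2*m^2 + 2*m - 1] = -4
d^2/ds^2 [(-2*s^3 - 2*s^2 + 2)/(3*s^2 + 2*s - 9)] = 100*(-s^3 - 9*s - 2)/(27*s^6 + 54*s^5 - 207*s^4 - 316*s^3 + 621*s^2 + 486*s - 729)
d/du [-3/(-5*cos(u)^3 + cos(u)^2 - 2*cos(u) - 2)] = 3*(15*cos(u)^2 - 2*cos(u) + 2)*sin(u)/(5*cos(u)^3 - cos(u)^2 + 2*cos(u) + 2)^2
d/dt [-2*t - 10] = -2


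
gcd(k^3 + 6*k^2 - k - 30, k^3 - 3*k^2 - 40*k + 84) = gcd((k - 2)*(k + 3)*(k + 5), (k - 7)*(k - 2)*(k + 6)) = k - 2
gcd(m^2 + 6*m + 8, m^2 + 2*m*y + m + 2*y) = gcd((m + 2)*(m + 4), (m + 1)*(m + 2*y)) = 1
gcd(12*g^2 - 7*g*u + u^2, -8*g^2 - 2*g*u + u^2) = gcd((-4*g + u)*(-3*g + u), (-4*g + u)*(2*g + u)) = -4*g + u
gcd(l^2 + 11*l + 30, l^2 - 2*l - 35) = l + 5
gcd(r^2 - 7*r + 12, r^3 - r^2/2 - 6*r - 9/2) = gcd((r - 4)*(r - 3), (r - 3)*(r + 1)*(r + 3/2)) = r - 3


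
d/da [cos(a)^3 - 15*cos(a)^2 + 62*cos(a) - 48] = (-3*cos(a)^2 + 30*cos(a) - 62)*sin(a)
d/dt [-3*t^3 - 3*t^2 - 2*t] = -9*t^2 - 6*t - 2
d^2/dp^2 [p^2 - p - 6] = 2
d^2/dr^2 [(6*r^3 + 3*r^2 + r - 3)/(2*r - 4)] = (6*r^3 - 36*r^2 + 72*r + 11)/(r^3 - 6*r^2 + 12*r - 8)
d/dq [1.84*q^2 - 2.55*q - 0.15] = 3.68*q - 2.55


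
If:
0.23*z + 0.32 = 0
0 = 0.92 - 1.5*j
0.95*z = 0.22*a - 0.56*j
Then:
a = -4.45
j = 0.61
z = -1.39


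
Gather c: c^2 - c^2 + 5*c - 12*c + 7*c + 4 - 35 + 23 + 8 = 0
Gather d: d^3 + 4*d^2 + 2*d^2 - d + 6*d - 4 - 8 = d^3 + 6*d^2 + 5*d - 12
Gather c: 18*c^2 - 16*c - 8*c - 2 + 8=18*c^2 - 24*c + 6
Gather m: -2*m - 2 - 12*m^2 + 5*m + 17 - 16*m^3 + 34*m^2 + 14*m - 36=-16*m^3 + 22*m^2 + 17*m - 21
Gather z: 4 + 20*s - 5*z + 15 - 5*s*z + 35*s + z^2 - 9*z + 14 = 55*s + z^2 + z*(-5*s - 14) + 33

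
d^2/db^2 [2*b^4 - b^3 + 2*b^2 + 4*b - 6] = 24*b^2 - 6*b + 4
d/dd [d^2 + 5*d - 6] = 2*d + 5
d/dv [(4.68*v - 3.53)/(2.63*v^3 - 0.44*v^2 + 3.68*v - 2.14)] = (-24.6168*v^3 + 29.9109*v^2 - 3.1064*v + 2.9752)/(6.9169*v^6 - 2.3144*v^5 + 19.5504*v^4 - 14.4948*v^3 + 15.4256*v^2 - 15.7504*v + 4.5796)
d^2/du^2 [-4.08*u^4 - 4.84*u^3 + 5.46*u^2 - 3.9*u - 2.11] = -48.96*u^2 - 29.04*u + 10.92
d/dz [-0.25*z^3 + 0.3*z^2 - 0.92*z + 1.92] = -0.75*z^2 + 0.6*z - 0.92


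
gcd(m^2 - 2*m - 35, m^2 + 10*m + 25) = m + 5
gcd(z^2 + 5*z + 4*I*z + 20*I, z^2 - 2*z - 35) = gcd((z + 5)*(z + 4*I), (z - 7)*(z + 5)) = z + 5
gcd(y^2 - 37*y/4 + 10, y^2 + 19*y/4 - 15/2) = y - 5/4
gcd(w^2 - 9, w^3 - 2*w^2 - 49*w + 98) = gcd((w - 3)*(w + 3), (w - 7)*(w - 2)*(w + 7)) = 1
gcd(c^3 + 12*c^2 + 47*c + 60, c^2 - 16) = c + 4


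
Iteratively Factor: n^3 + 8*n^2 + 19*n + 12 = (n + 4)*(n^2 + 4*n + 3) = (n + 1)*(n + 4)*(n + 3)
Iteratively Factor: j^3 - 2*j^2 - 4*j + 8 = (j + 2)*(j^2 - 4*j + 4) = (j - 2)*(j + 2)*(j - 2)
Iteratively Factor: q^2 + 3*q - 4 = (q - 1)*(q + 4)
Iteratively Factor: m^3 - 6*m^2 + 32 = (m - 4)*(m^2 - 2*m - 8) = (m - 4)*(m + 2)*(m - 4)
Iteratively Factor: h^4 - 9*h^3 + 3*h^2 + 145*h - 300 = (h - 5)*(h^3 - 4*h^2 - 17*h + 60) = (h - 5)*(h + 4)*(h^2 - 8*h + 15) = (h - 5)^2*(h + 4)*(h - 3)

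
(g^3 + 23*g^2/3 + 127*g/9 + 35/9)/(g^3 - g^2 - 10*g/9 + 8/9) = (9*g^3 + 69*g^2 + 127*g + 35)/(9*g^3 - 9*g^2 - 10*g + 8)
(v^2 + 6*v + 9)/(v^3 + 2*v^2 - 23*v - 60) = (v + 3)/(v^2 - v - 20)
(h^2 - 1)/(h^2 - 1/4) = 4*(h^2 - 1)/(4*h^2 - 1)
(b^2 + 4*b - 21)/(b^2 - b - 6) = (b + 7)/(b + 2)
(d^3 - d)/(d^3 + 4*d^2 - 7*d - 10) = d*(d - 1)/(d^2 + 3*d - 10)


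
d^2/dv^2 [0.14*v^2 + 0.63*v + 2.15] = 0.280000000000000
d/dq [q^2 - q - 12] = 2*q - 1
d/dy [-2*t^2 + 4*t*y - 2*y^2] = 4*t - 4*y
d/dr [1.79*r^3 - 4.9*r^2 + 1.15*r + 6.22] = 5.37*r^2 - 9.8*r + 1.15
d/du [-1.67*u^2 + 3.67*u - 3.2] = 3.67 - 3.34*u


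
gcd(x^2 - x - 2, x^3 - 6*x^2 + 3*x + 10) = x^2 - x - 2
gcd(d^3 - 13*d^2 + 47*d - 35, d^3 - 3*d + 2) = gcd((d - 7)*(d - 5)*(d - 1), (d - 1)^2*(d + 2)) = d - 1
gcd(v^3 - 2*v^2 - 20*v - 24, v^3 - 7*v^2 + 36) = v^2 - 4*v - 12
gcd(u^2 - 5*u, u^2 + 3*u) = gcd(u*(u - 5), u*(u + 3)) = u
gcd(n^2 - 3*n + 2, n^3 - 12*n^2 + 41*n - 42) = n - 2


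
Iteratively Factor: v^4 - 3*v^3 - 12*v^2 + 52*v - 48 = (v - 3)*(v^3 - 12*v + 16) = (v - 3)*(v - 2)*(v^2 + 2*v - 8) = (v - 3)*(v - 2)*(v + 4)*(v - 2)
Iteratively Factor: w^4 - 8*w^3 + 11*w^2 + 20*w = (w + 1)*(w^3 - 9*w^2 + 20*w) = (w - 5)*(w + 1)*(w^2 - 4*w) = w*(w - 5)*(w + 1)*(w - 4)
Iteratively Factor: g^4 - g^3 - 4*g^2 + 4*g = (g + 2)*(g^3 - 3*g^2 + 2*g) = (g - 1)*(g + 2)*(g^2 - 2*g) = g*(g - 1)*(g + 2)*(g - 2)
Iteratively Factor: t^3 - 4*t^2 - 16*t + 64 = (t - 4)*(t^2 - 16) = (t - 4)*(t + 4)*(t - 4)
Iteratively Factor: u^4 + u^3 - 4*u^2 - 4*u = (u + 2)*(u^3 - u^2 - 2*u) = (u - 2)*(u + 2)*(u^2 + u) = u*(u - 2)*(u + 2)*(u + 1)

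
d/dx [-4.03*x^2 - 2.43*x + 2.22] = -8.06*x - 2.43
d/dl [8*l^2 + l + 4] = 16*l + 1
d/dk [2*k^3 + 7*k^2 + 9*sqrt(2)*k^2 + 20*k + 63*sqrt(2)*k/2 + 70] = 6*k^2 + 14*k + 18*sqrt(2)*k + 20 + 63*sqrt(2)/2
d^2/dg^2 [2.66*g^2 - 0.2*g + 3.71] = 5.32000000000000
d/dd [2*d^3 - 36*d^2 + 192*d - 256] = 6*d^2 - 72*d + 192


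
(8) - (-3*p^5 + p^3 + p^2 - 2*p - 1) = 3*p^5 - p^3 - p^2 + 2*p + 9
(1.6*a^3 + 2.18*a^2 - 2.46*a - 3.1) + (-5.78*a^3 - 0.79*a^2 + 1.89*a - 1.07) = -4.18*a^3 + 1.39*a^2 - 0.57*a - 4.17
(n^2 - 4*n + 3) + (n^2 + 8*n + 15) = 2*n^2 + 4*n + 18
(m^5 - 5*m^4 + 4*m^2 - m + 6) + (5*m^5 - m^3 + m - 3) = 6*m^5 - 5*m^4 - m^3 + 4*m^2 + 3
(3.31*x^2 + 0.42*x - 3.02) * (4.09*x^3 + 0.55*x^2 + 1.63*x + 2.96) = 13.5379*x^5 + 3.5383*x^4 - 6.7255*x^3 + 8.8212*x^2 - 3.6794*x - 8.9392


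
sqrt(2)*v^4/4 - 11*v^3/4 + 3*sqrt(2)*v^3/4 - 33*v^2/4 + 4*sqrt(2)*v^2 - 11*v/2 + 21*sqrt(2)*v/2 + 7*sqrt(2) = (v/2 + 1)*(v - 7*sqrt(2)/2)*(v - 2*sqrt(2))*(sqrt(2)*v/2 + sqrt(2)/2)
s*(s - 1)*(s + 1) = s^3 - s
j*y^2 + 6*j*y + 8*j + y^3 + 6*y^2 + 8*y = (j + y)*(y + 2)*(y + 4)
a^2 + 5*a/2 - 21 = (a - 7/2)*(a + 6)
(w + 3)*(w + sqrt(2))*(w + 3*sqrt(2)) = w^3 + 3*w^2 + 4*sqrt(2)*w^2 + 6*w + 12*sqrt(2)*w + 18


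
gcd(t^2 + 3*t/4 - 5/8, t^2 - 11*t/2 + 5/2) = t - 1/2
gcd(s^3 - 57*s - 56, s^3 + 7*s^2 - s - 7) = s^2 + 8*s + 7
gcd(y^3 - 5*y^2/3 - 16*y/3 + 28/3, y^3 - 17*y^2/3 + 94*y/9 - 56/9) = y - 2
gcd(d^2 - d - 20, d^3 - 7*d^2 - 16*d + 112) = d + 4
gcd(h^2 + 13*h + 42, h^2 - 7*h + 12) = 1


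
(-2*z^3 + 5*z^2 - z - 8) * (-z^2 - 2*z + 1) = 2*z^5 - z^4 - 11*z^3 + 15*z^2 + 15*z - 8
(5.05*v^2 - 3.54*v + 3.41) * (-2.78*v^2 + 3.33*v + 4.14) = -14.039*v^4 + 26.6577*v^3 - 0.361000000000002*v^2 - 3.3003*v + 14.1174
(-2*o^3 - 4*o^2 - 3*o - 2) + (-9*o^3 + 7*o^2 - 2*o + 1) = -11*o^3 + 3*o^2 - 5*o - 1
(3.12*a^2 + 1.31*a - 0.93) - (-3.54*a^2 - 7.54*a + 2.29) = 6.66*a^2 + 8.85*a - 3.22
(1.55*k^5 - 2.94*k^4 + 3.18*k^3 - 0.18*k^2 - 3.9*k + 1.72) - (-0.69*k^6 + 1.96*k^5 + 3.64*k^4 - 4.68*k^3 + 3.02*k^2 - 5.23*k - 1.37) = 0.69*k^6 - 0.41*k^5 - 6.58*k^4 + 7.86*k^3 - 3.2*k^2 + 1.33*k + 3.09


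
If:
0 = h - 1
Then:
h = 1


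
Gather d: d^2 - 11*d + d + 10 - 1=d^2 - 10*d + 9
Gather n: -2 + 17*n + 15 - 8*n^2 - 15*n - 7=-8*n^2 + 2*n + 6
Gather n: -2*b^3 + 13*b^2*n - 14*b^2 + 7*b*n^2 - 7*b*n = -2*b^3 - 14*b^2 + 7*b*n^2 + n*(13*b^2 - 7*b)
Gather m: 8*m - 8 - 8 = 8*m - 16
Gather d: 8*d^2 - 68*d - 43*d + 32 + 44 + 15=8*d^2 - 111*d + 91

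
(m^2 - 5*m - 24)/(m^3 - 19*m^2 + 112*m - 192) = (m + 3)/(m^2 - 11*m + 24)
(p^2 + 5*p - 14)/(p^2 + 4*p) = (p^2 + 5*p - 14)/(p*(p + 4))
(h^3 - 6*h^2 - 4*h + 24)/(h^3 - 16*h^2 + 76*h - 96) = (h + 2)/(h - 8)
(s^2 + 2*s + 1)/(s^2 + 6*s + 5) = (s + 1)/(s + 5)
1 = 1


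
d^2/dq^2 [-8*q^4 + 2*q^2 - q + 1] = 4 - 96*q^2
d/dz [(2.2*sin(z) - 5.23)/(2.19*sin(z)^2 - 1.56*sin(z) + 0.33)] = (-4.818*sin(z)^2 + 22.9074*sin(z) - 7.4328)*cos(z)/(4.7961*sin(z)^4 - 6.8328*sin(z)^3 + 3.879*sin(z)^2 - 1.0296*sin(z) + 0.1089)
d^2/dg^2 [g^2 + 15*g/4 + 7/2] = 2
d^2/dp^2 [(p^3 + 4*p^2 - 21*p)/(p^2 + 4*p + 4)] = 50*(4 - p)/(p^4 + 8*p^3 + 24*p^2 + 32*p + 16)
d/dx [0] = 0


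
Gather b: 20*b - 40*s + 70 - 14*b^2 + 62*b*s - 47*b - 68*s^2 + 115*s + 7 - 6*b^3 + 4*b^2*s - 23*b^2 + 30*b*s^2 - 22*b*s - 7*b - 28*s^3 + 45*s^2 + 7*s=-6*b^3 + b^2*(4*s - 37) + b*(30*s^2 + 40*s - 34) - 28*s^3 - 23*s^2 + 82*s + 77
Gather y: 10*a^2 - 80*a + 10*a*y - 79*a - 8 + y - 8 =10*a^2 - 159*a + y*(10*a + 1) - 16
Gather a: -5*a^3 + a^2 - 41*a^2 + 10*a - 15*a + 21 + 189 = -5*a^3 - 40*a^2 - 5*a + 210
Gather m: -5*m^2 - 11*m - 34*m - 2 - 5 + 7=-5*m^2 - 45*m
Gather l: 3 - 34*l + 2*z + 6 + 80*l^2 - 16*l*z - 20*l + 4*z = 80*l^2 + l*(-16*z - 54) + 6*z + 9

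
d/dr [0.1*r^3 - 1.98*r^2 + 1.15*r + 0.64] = 0.3*r^2 - 3.96*r + 1.15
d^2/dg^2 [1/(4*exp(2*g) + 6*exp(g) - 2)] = ((4*exp(g) + 3)^2*exp(g) - (8*exp(g) + 3)*(2*exp(2*g) + 3*exp(g) - 1)/2)*exp(g)/(2*exp(2*g) + 3*exp(g) - 1)^3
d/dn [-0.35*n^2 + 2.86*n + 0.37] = 2.86 - 0.7*n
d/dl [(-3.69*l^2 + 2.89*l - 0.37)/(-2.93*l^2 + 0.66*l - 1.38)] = (6.0323*l^2 + 8.0162*l - 3.744)/(8.5849*l^4 - 3.8676*l^3 + 8.5224*l^2 - 1.8216*l + 1.9044)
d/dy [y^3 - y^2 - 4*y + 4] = 3*y^2 - 2*y - 4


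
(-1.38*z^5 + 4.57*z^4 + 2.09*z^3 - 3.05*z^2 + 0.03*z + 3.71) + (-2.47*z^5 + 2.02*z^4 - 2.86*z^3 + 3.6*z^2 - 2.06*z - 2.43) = -3.85*z^5 + 6.59*z^4 - 0.77*z^3 + 0.55*z^2 - 2.03*z + 1.28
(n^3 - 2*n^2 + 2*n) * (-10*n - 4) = -10*n^4 + 16*n^3 - 12*n^2 - 8*n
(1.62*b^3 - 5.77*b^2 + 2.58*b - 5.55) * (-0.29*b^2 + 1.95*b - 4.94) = -0.4698*b^5 + 4.8323*b^4 - 20.0025*b^3 + 35.1443*b^2 - 23.5677*b + 27.417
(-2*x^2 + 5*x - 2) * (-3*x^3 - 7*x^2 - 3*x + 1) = 6*x^5 - x^4 - 23*x^3 - 3*x^2 + 11*x - 2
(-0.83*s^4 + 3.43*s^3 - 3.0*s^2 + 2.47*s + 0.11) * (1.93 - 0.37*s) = 0.3071*s^5 - 2.871*s^4 + 7.7299*s^3 - 6.7039*s^2 + 4.7264*s + 0.2123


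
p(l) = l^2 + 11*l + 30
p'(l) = 2*l + 11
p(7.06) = 157.50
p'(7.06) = 25.12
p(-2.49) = 8.81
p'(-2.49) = 6.02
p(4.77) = 105.22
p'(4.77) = 20.54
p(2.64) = 66.01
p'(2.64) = 16.28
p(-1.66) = 14.50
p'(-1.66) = 7.68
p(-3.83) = 2.54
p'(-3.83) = 3.34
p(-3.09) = 5.56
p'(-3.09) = 4.82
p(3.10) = 73.71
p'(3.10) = 17.20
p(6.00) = 132.00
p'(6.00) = 23.00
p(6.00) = 132.00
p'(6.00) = 23.00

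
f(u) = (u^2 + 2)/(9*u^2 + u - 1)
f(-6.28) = 0.12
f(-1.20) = 0.32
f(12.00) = 0.11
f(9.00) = 0.11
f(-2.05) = 0.18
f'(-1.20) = 0.39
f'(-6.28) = 0.00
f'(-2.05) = 0.07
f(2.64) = 0.14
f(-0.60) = 1.44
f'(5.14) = -0.00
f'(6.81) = -0.00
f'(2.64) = -0.02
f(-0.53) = 2.29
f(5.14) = 0.12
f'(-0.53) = 18.49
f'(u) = 2*u/(9*u^2 + u - 1) + (-18*u - 1)*(u^2 + 2)/(9*u^2 + u - 1)^2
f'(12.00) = 0.00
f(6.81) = 0.11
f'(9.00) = 0.00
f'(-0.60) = 7.87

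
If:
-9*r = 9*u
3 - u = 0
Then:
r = -3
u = 3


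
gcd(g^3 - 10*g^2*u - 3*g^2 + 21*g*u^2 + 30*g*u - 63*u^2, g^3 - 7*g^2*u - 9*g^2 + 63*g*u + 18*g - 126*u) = -g^2 + 7*g*u + 3*g - 21*u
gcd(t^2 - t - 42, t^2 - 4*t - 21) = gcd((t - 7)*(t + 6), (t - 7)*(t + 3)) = t - 7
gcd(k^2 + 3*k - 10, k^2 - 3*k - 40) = k + 5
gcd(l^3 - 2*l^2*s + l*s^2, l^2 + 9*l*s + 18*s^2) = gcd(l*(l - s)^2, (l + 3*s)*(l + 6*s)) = 1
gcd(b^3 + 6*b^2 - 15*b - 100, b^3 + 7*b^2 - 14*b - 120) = b^2 + b - 20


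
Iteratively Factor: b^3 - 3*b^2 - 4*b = (b + 1)*(b^2 - 4*b) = b*(b + 1)*(b - 4)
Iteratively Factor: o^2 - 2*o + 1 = (o - 1)*(o - 1)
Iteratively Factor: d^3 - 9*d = (d + 3)*(d^2 - 3*d) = d*(d + 3)*(d - 3)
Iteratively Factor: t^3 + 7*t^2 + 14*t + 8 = (t + 2)*(t^2 + 5*t + 4) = (t + 2)*(t + 4)*(t + 1)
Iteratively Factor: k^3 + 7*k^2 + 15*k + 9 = (k + 1)*(k^2 + 6*k + 9) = (k + 1)*(k + 3)*(k + 3)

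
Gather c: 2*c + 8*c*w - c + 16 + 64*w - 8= c*(8*w + 1) + 64*w + 8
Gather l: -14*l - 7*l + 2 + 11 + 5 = 18 - 21*l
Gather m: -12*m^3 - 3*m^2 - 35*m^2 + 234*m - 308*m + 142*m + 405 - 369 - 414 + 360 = -12*m^3 - 38*m^2 + 68*m - 18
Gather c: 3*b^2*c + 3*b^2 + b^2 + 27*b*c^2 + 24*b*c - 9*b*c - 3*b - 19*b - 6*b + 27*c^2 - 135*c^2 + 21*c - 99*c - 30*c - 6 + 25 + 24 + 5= 4*b^2 - 28*b + c^2*(27*b - 108) + c*(3*b^2 + 15*b - 108) + 48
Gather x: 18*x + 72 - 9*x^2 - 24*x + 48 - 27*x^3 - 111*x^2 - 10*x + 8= -27*x^3 - 120*x^2 - 16*x + 128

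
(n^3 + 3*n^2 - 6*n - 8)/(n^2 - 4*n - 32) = (n^2 - n - 2)/(n - 8)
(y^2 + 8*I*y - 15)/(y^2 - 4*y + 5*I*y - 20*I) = (y + 3*I)/(y - 4)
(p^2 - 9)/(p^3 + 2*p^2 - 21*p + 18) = (p + 3)/(p^2 + 5*p - 6)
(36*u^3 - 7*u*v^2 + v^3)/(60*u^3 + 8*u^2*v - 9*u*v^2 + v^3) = (3*u - v)/(5*u - v)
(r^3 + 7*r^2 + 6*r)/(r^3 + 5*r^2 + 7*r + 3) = r*(r + 6)/(r^2 + 4*r + 3)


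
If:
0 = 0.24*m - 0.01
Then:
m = 0.04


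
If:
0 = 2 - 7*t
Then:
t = 2/7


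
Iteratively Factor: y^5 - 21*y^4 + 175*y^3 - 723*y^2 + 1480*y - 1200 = (y - 4)*(y^4 - 17*y^3 + 107*y^2 - 295*y + 300) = (y - 4)^2*(y^3 - 13*y^2 + 55*y - 75) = (y - 5)*(y - 4)^2*(y^2 - 8*y + 15) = (y - 5)^2*(y - 4)^2*(y - 3)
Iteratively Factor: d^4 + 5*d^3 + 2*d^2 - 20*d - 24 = (d + 3)*(d^3 + 2*d^2 - 4*d - 8) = (d + 2)*(d + 3)*(d^2 - 4) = (d + 2)^2*(d + 3)*(d - 2)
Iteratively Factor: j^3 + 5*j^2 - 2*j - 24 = (j + 4)*(j^2 + j - 6) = (j + 3)*(j + 4)*(j - 2)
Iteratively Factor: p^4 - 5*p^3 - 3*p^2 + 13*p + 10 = (p - 5)*(p^3 - 3*p - 2) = (p - 5)*(p + 1)*(p^2 - p - 2) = (p - 5)*(p + 1)^2*(p - 2)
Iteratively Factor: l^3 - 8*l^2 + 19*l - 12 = (l - 4)*(l^2 - 4*l + 3) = (l - 4)*(l - 1)*(l - 3)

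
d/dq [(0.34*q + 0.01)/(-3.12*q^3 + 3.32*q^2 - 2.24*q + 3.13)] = (2.1216*q^3 - 1.0352*q^2 - 0.0664*q + 1.0866)/(9.7344*q^6 - 20.7168*q^5 + 25.0*q^4 - 34.4048*q^3 + 25.8008*q^2 - 14.0224*q + 9.7969)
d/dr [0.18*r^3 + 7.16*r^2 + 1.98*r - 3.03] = 0.54*r^2 + 14.32*r + 1.98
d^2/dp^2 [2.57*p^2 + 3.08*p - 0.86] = 5.14000000000000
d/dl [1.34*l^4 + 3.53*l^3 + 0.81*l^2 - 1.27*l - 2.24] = 5.36*l^3 + 10.59*l^2 + 1.62*l - 1.27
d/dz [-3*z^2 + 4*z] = 4 - 6*z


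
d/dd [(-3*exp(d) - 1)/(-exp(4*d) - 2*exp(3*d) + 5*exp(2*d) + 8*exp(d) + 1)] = (-9*exp(4*d) - 16*exp(3*d) + 9*exp(2*d) + 10*exp(d) + 5)*exp(d)/(exp(8*d) + 4*exp(7*d) - 6*exp(6*d) - 36*exp(5*d) - 9*exp(4*d) + 76*exp(3*d) + 74*exp(2*d) + 16*exp(d) + 1)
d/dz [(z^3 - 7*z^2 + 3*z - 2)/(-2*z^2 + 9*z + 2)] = (-2*z^4 + 18*z^3 - 51*z^2 - 36*z + 24)/(4*z^4 - 36*z^3 + 73*z^2 + 36*z + 4)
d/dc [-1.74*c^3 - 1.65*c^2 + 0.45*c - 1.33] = -5.22*c^2 - 3.3*c + 0.45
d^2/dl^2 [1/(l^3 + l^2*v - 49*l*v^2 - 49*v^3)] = 2*(-(3*l + v)*(l^3 + l^2*v - 49*l*v^2 - 49*v^3) + (3*l^2 + 2*l*v - 49*v^2)^2)/(l^3 + l^2*v - 49*l*v^2 - 49*v^3)^3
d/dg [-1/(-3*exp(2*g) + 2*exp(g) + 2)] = (2 - 6*exp(g))*exp(g)/(-3*exp(2*g) + 2*exp(g) + 2)^2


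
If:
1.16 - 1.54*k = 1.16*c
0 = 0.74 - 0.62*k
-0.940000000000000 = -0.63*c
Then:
No Solution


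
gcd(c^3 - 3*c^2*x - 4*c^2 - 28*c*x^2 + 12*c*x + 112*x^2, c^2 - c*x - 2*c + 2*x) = 1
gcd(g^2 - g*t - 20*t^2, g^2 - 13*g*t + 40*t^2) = -g + 5*t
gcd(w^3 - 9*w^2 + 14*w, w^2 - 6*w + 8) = w - 2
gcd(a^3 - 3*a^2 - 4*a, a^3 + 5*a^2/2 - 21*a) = a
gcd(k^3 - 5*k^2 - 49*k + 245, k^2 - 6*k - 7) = k - 7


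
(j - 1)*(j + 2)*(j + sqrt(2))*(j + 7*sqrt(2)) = j^4 + j^3 + 8*sqrt(2)*j^3 + 8*sqrt(2)*j^2 + 12*j^2 - 16*sqrt(2)*j + 14*j - 28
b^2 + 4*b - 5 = (b - 1)*(b + 5)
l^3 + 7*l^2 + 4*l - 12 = (l - 1)*(l + 2)*(l + 6)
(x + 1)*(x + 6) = x^2 + 7*x + 6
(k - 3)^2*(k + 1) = k^3 - 5*k^2 + 3*k + 9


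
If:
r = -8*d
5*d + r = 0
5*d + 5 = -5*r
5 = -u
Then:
No Solution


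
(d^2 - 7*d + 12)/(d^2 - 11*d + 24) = (d - 4)/(d - 8)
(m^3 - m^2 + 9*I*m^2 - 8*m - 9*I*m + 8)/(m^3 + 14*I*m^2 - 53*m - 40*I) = (m - 1)/(m + 5*I)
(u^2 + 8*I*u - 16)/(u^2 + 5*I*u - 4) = (u + 4*I)/(u + I)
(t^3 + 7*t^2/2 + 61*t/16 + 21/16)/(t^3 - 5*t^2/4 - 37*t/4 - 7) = (t + 3/4)/(t - 4)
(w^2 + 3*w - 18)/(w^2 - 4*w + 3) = (w + 6)/(w - 1)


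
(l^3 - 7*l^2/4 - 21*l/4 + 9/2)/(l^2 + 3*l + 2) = (4*l^2 - 15*l + 9)/(4*(l + 1))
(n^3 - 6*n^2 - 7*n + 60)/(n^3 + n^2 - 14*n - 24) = (n - 5)/(n + 2)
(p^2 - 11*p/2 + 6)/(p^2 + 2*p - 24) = (p - 3/2)/(p + 6)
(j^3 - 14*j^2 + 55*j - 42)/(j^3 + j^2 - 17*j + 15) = (j^2 - 13*j + 42)/(j^2 + 2*j - 15)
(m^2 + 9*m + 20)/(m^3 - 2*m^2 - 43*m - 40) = (m + 4)/(m^2 - 7*m - 8)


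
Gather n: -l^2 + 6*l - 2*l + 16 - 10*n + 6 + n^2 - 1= -l^2 + 4*l + n^2 - 10*n + 21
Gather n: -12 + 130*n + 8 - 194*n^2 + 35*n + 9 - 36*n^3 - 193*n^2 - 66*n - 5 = -36*n^3 - 387*n^2 + 99*n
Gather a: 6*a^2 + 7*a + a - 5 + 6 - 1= 6*a^2 + 8*a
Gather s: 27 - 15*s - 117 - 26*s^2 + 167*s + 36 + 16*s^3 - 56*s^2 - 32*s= 16*s^3 - 82*s^2 + 120*s - 54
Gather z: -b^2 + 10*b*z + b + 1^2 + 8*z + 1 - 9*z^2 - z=-b^2 + b - 9*z^2 + z*(10*b + 7) + 2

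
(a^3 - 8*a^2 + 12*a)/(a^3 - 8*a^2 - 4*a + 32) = a*(a - 6)/(a^2 - 6*a - 16)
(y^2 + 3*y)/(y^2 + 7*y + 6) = y*(y + 3)/(y^2 + 7*y + 6)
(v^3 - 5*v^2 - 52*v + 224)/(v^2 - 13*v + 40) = (v^2 + 3*v - 28)/(v - 5)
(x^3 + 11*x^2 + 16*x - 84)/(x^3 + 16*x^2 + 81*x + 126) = (x - 2)/(x + 3)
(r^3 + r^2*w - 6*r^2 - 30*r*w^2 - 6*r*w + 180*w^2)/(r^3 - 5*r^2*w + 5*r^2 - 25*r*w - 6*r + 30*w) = (r^2 + 6*r*w - 6*r - 36*w)/(r^2 + 5*r - 6)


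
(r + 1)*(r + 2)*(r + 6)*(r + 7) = r^4 + 16*r^3 + 83*r^2 + 152*r + 84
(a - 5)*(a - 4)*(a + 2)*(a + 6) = a^4 - a^3 - 40*a^2 + 52*a + 240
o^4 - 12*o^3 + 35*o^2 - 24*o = o*(o - 8)*(o - 3)*(o - 1)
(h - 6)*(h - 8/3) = h^2 - 26*h/3 + 16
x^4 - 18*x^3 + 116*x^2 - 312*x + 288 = (x - 6)^2*(x - 4)*(x - 2)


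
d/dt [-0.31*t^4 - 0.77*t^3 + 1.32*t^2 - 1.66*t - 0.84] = -1.24*t^3 - 2.31*t^2 + 2.64*t - 1.66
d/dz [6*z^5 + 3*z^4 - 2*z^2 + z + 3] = 30*z^4 + 12*z^3 - 4*z + 1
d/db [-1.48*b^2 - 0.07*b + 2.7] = -2.96*b - 0.07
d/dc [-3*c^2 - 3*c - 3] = -6*c - 3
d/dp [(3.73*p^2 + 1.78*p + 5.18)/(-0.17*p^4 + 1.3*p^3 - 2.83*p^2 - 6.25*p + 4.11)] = (1.2682*p^5 - 3.9412*p^4 - 1.1056*p^3 - 38.4771*p^2 + 59.9794*p + 39.6908)/(0.0289*p^8 - 0.442*p^7 + 2.6522*p^6 - 5.233*p^5 - 9.6385*p^4 + 46.061*p^3 + 15.7999*p^2 - 51.375*p + 16.8921)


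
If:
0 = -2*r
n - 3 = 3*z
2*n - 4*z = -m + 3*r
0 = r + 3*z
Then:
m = -6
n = 3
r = 0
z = 0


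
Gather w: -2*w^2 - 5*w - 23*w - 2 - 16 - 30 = -2*w^2 - 28*w - 48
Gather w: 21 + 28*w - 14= 28*w + 7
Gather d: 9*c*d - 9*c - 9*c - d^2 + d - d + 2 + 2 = 9*c*d - 18*c - d^2 + 4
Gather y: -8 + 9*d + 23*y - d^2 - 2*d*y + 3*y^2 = -d^2 + 9*d + 3*y^2 + y*(23 - 2*d) - 8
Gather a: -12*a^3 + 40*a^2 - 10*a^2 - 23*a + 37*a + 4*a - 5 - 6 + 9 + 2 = -12*a^3 + 30*a^2 + 18*a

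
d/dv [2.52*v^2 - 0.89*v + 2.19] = 5.04*v - 0.89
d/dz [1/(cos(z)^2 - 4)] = 2*sin(z)*cos(z)/(cos(z)^2 - 4)^2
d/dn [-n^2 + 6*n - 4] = 6 - 2*n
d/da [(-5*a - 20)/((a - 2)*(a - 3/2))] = 20*(a^2 + 8*a - 17)/(4*a^4 - 28*a^3 + 73*a^2 - 84*a + 36)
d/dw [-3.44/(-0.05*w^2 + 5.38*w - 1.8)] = (18.5072 - 0.344*w)/(0.05*w^2 - 5.38*w + 1.8)^2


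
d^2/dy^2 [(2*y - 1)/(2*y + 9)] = -80/(2*y + 9)^3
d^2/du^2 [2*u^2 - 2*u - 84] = 4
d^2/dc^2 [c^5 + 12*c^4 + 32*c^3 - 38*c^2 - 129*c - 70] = 20*c^3 + 144*c^2 + 192*c - 76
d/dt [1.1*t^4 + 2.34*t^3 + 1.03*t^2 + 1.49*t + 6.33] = 4.4*t^3 + 7.02*t^2 + 2.06*t + 1.49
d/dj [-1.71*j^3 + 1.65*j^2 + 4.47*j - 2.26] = -5.13*j^2 + 3.3*j + 4.47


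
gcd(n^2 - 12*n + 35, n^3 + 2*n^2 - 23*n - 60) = n - 5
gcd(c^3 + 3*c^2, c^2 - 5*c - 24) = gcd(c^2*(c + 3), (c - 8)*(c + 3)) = c + 3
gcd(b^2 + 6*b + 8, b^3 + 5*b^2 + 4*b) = b + 4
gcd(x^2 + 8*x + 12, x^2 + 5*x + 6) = x + 2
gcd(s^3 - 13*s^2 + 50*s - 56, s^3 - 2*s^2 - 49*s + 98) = s^2 - 9*s + 14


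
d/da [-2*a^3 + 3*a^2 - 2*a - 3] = -6*a^2 + 6*a - 2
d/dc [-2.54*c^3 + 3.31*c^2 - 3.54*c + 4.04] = -7.62*c^2 + 6.62*c - 3.54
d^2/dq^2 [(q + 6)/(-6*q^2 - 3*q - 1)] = 6*(-3*(q + 6)*(4*q + 1)^2 + (6*q + 13)*(6*q^2 + 3*q + 1))/(6*q^2 + 3*q + 1)^3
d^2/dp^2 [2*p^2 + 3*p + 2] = 4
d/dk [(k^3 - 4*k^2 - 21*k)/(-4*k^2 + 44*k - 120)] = (-k^4 + 22*k^3 - 155*k^2 + 240*k + 630)/(4*(k^4 - 22*k^3 + 181*k^2 - 660*k + 900))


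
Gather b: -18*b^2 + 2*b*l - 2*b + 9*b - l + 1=-18*b^2 + b*(2*l + 7) - l + 1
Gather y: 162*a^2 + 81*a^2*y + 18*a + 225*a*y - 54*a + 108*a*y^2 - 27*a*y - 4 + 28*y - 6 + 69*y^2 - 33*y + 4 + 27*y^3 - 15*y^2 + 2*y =162*a^2 - 36*a + 27*y^3 + y^2*(108*a + 54) + y*(81*a^2 + 198*a - 3) - 6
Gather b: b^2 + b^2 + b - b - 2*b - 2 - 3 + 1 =2*b^2 - 2*b - 4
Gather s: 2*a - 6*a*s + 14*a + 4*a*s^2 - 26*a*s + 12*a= 4*a*s^2 - 32*a*s + 28*a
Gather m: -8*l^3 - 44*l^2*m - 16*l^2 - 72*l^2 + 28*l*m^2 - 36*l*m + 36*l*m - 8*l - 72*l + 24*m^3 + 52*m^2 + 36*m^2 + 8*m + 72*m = -8*l^3 - 88*l^2 - 80*l + 24*m^3 + m^2*(28*l + 88) + m*(80 - 44*l^2)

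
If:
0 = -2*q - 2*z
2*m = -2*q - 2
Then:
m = z - 1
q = -z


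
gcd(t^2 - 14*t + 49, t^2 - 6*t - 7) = t - 7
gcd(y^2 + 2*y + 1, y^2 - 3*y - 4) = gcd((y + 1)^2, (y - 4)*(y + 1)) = y + 1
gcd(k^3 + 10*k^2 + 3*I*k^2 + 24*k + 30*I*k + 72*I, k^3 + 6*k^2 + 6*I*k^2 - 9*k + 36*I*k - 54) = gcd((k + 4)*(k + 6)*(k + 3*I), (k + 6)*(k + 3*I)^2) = k^2 + k*(6 + 3*I) + 18*I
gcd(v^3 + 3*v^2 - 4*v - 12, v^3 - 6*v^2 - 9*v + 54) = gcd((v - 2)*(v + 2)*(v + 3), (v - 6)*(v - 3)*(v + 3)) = v + 3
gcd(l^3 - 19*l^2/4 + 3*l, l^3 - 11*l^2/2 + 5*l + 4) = l - 4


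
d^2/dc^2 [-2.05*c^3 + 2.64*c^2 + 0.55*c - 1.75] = 5.28 - 12.3*c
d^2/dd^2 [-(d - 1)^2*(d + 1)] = 2 - 6*d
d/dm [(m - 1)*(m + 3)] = 2*m + 2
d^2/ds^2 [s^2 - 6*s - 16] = 2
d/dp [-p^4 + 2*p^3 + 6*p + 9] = -4*p^3 + 6*p^2 + 6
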